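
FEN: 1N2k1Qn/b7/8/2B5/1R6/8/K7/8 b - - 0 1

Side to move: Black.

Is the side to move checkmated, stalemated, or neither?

checkmate

Black to move; black king on e8.
In check: yes, from the white queen on g8.
King squares — d7: attacked by Nb8; e7: attacked by Bc5; f7: attacked by Qg8; d8: attacked by Qg8; f8: attacked by Bc5.
Legal moves for Black: none.
In check with no legal moves → checkmate.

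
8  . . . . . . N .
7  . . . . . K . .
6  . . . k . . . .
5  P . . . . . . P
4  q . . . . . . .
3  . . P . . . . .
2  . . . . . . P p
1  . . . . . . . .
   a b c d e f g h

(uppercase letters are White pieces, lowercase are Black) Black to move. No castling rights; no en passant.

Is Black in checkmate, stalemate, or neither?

neither

Black to move; black king on d6.
In check: no.
Legal moves for Black include: Kd7, Kc7, Kc6, Ke5, Kd5, Kc5, Qe8+, Qd7+, Qc6, Qb5, Qxa5, Qh4, Qg4, Qf4+, Qe4, Qd4, Qc4+, Qb4, ... (list truncated; more exist).
Black has legal moves and is not in check → neither.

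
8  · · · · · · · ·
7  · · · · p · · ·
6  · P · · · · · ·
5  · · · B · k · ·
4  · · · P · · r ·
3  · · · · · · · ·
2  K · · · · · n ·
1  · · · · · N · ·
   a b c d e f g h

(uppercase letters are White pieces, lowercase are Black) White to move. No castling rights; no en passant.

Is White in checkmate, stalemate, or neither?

White to move; white king on a2.
In check: no.
Legal moves for White include: Bg8, Ba8, Bf7, Bb7, Be6+, Bc6, Be4+, Bc4, Bf3, Bb3, Bxg2, Kb3, Ka3, Kb2, Kb1, Ka1, Ng3+, Ne3+, ... (list truncated; more exist).
White has legal moves and is not in check → neither.

neither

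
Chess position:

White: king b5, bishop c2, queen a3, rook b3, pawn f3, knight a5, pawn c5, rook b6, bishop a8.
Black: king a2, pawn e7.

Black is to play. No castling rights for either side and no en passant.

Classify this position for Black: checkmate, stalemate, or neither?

Black to move; black king on a2.
In check: yes, from the white queen on a3.
King squares — a1: attacked by Qa3; b1: attacked by Bc2; b2: attacked by Qa3; a3: attacked by Rb3; b3: attacked by Bc2.
Legal moves for Black: none.
In check with no legal moves → checkmate.

checkmate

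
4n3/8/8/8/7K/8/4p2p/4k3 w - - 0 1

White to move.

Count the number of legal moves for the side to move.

5

White to move; king on h4.
In check: no.
Legal moves: Kh5, Kg5, Kg4, Kh3, Kg3.
Count: 5.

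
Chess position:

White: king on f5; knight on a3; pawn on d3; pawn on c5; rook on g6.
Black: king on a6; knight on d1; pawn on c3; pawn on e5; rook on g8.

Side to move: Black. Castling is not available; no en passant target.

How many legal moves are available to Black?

Black to move; king on a6.
In check: yes, from the white rook on g6.
Legal moves: Kb7, Ka7, Ka5, Rxg6.
Count: 4.

4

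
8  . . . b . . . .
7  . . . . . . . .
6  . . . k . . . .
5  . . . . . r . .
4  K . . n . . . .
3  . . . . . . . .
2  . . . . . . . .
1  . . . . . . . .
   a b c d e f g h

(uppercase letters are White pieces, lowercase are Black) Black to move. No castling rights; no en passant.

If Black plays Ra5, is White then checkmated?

After Ra5: white king on a4; in check: yes, from the black rook on a5.
White has 1 legal reply: Kb4.
In check but a legal move exists → not checkmate.

no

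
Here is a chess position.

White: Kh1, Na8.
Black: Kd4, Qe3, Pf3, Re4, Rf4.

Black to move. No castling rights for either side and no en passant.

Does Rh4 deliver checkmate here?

yes

After Rh4: white king on h1; in check: yes, from the black rook on h4.
King squares — g1: attacked by Qe3; g2: attacked by Pf3; h2: attacked by Rh4.
White has no legal moves → checkmate.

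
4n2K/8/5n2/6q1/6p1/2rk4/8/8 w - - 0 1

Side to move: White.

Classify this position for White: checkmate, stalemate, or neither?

stalemate

White to move; white king on h8.
In check: no.
King squares — g7: attacked by Qg5; h7: attacked by Nf6; g8: attacked by Qg5.
Legal moves for White: none.
Not in check and no legal moves → stalemate.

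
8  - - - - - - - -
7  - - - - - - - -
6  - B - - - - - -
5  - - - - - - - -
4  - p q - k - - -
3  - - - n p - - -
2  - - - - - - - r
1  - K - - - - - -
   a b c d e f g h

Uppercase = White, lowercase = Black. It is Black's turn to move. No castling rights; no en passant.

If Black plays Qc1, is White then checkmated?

yes

After Qc1: white king on b1; in check: yes, from the black queen on c1.
King squares — a1: attacked by Qc1; c1: attacked by Nd3; a2: attacked by Rh2; b2: attacked by Qc1; c2: attacked by Qc1.
White has no legal moves → checkmate.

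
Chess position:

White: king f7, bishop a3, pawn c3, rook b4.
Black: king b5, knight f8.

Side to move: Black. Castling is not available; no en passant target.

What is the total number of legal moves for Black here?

Black to move; king on b5.
In check: yes, from the white rook on b4.
Legal moves: Kc6, Ka6, Kc5, Ka5.
Count: 4.

4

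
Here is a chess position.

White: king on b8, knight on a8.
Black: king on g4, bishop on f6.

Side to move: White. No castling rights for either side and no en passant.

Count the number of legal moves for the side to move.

6

White to move; king on b8.
In check: no.
Legal moves: Kc8, Kc7, Kb7, Ka7, Nc7, Nb6.
Count: 6.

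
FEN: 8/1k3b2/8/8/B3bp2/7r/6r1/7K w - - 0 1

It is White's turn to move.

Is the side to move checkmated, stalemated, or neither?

checkmate

White to move; white king on h1.
In check: yes, from the black rook on h3.
King squares — g1: attacked by Rg2; g2: attacked by Be4; h2: attacked by Rg2.
Legal moves for White: none.
In check with no legal moves → checkmate.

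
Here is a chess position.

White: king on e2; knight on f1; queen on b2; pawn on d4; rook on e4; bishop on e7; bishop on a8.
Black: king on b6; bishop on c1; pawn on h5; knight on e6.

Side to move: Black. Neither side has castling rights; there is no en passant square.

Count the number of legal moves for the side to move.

Black to move; king on b6.
In check: yes, from the white queen on b2.
Legal moves: Kc7, Ka7, Ka6, Ka5, Bxb2.
Count: 5.

5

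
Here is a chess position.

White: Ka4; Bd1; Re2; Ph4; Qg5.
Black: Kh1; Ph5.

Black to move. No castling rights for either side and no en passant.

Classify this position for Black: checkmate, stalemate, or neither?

Black to move; black king on h1.
In check: no.
King squares — g1: attacked by Qg5; g2: attacked by Re2; h2: attacked by Re2.
Legal moves for Black: none.
Not in check and no legal moves → stalemate.

stalemate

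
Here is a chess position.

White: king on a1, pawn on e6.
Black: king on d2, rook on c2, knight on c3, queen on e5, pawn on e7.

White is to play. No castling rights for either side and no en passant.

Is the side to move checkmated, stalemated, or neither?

stalemate

White to move; white king on a1.
In check: no.
King squares — b1: attacked by Nc3; a2: attacked by Rc2; b2: attacked by Rc2.
Legal moves for White: none.
Not in check and no legal moves → stalemate.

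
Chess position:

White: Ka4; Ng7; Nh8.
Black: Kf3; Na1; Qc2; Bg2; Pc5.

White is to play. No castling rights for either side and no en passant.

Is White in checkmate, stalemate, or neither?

neither

White to move; white king on a4.
In check: yes, from the black queen on c2.
King squares — a3: available; b3: attacked by Na1; b4: attacked by Pc5; a5: available; b5: available.
Legal moves for White: Kb5, Ka5, Ka3.
White is in check but has 3 legal moves → neither.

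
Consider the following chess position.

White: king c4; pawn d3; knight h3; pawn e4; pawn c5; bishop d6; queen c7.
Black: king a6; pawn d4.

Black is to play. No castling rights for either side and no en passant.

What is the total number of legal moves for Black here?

0

Black to move; king on a6.
In check: no.
Legal moves: none.
Count: 0.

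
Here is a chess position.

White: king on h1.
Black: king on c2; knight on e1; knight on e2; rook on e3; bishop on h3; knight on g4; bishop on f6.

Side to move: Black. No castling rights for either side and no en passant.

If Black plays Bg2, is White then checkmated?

After Bg2: white king on h1; in check: yes, from the black bishop on g2.
King squares — g1: attacked by Ne2; g2: attacked by Ne1; h2: attacked by Ng4.
White has no legal moves → checkmate.

yes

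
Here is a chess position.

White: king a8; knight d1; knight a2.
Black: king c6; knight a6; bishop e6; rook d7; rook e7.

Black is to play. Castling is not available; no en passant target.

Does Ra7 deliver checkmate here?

After Ra7: white king on a8; in check: yes, from the black rook on a7.
King squares — a7: attacked by Re7; b7: attacked by Kc6; b8: attacked by Na6.
White has no legal moves → checkmate.

yes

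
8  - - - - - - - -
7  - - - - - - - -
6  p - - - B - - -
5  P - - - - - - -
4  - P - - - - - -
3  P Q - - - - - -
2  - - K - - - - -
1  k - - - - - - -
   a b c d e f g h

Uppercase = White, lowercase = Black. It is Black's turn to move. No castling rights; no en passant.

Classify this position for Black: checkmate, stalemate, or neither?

Black to move; black king on a1.
In check: no.
King squares — b1: attacked by Kc2; a2: attacked by Qb3; b2: attacked by Kc2.
Legal moves for Black: none.
Not in check and no legal moves → stalemate.

stalemate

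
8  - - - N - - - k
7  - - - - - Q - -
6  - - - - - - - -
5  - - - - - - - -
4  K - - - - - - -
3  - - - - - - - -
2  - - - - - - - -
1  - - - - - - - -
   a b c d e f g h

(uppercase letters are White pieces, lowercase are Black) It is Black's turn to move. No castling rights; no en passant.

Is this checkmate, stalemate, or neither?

Black to move; black king on h8.
In check: no.
King squares — g7: attacked by Qf7; h7: attacked by Qf7; g8: attacked by Qf7.
Legal moves for Black: none.
Not in check and no legal moves → stalemate.

stalemate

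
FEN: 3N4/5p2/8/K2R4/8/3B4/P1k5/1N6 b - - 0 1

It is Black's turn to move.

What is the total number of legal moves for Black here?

Black to move; king on c2.
In check: yes, from the white bishop on d3.
Legal moves: Kb2, Kd1, Kc1.
Count: 3.

3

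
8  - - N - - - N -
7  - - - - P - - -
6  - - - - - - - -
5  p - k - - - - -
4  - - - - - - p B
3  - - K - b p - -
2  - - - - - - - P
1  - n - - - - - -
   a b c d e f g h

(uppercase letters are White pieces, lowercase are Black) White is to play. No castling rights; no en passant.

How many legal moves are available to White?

White to move; king on c3.
In check: yes, from the black knight on b1.
Legal moves: Kd3, Kb3, Kc2, Kb2.
Count: 4.

4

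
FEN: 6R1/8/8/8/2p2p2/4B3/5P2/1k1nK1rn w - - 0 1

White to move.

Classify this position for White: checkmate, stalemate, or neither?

neither

White to move; white king on e1.
In check: yes, from the black rook on g1.
King squares — d1: attacked by Rg1; f1: attacked by Rg1; d2: available; e2: available; f2: own pawn.
Legal moves for White: Ke2, Kd2, Rxg1.
White is in check but has 3 legal moves → neither.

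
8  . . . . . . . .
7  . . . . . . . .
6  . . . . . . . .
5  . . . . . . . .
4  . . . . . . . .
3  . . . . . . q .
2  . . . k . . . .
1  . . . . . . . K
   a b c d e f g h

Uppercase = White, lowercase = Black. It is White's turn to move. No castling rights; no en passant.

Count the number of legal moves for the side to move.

0

White to move; king on h1.
In check: no.
Legal moves: none.
Count: 0.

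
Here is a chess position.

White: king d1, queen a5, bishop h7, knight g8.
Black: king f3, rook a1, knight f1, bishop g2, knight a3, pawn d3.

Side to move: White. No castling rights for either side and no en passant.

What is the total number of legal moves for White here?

0

White to move; king on d1.
In check: yes, from the black rook on a1.
Legal moves: none.
Count: 0.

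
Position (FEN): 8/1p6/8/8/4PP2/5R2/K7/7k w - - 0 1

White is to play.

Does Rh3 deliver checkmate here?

no

After Rh3: black king on h1; in check: yes, from the white rook on h3.
Black has 2 legal replies: Kg2, Kg1.
In check but a legal move exists → not checkmate.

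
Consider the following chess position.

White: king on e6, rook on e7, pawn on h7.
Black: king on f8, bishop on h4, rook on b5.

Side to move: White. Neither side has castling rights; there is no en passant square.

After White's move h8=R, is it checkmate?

yes

After h8=R: black king on f8; in check: yes, from the white rook on h8.
King squares — e7: attacked by Ke6; f7: attacked by Ke6; g7: attacked by Re7; e8: attacked by Re7; g8: attacked by Rh8.
Black has no legal moves → checkmate.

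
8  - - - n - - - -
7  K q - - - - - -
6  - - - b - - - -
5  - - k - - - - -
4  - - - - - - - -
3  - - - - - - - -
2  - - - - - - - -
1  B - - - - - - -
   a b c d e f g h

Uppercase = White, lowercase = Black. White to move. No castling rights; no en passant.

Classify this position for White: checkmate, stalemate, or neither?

checkmate

White to move; white king on a7.
In check: yes, from the black queen on b7.
King squares — a6: attacked by Qb7; b6: attacked by Kc5; b7: attacked by Nd8; a8: attacked by Qb7; b8: attacked by Bd6.
Legal moves for White: none.
In check with no legal moves → checkmate.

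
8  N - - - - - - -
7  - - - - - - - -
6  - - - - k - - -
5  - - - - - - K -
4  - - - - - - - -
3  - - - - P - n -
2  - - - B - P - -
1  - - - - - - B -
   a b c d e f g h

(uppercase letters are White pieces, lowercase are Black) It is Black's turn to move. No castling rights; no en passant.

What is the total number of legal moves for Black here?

Black to move; king on e6.
In check: no.
Legal moves: Kf7, Ke7, Kd7, Kd6, Ke5, Kd5, Nh5, Nf5, Ne4+, Ne2, Nh1, Nf1.
Count: 12.

12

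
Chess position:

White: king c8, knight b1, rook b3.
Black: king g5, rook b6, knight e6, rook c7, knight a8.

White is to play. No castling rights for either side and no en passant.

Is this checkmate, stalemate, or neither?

White to move; white king on c8.
In check: yes, from the black rook on c7.
King squares — b7: attacked by Rb6; c7: attacked by Ne6; d7: attacked by Rc7; b8: attacked by Rb6; d8: attacked by Ne6.
Legal moves for White: none.
In check with no legal moves → checkmate.

checkmate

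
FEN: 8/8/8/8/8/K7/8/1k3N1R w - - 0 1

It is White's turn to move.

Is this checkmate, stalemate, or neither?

White to move; white king on a3.
In check: no.
Legal moves for White: Kb4, Ka4, Kb3, Rh8, Rh7, Rh6, Rh5, Rh4, Rh3, Rh2, Rg1, Ng3+, Ne3#, Nh2+, Nd2+.
White has 15 legal moves and is not in check → neither.

neither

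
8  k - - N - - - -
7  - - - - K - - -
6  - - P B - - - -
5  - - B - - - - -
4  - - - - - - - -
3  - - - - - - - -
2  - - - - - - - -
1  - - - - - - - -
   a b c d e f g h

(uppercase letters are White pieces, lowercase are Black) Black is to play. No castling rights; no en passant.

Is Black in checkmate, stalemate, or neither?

stalemate

Black to move; black king on a8.
In check: no.
King squares — a7: attacked by Bc5; b7: attacked by Pc6; b8: attacked by Bd6.
Legal moves for Black: none.
Not in check and no legal moves → stalemate.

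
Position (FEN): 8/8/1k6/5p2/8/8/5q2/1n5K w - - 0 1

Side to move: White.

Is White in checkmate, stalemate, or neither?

White to move; white king on h1.
In check: no.
King squares — g1: attacked by Qf2; g2: attacked by Qf2; h2: attacked by Qf2.
Legal moves for White: none.
Not in check and no legal moves → stalemate.

stalemate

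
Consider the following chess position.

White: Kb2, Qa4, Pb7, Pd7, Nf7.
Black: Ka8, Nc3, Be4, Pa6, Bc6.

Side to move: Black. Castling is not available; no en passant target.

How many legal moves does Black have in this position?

Black to move; king on a8.
In check: yes, from the white pawn on b7.
Legal moves: Kb8, Kxb7, Ka7, Bxb7.
Count: 4.

4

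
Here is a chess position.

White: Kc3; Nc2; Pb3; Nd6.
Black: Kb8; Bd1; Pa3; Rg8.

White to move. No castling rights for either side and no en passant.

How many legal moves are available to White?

20

White to move; king on c3.
In check: no.
Legal moves: Ne8, Nc8, Nf7, Nb7, Nf5, Nb5, Ne4, Nc4, Kd4, Kc4, Kb4, Kd3, Kd2, Nd4, Nb4, Ne3, Nxa3, Ne1, Na1, b4.
Count: 20.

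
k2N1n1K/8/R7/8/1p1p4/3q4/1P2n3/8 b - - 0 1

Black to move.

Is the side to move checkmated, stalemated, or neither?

Black to move; black king on a8.
In check: yes, from the white rook on a6.
Legal moves for Black: Kb8, Qxa6.
Black is in check but has 2 legal moves → neither.

neither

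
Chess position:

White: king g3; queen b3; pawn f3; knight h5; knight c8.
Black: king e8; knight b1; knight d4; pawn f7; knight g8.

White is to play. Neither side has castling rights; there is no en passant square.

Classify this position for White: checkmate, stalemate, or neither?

neither

White to move; white king on g3.
In check: no.
Legal moves for White include: Ne7, Na7, Nd6+, Nb6, Ng7+, Nf6+, Nf4, Kh4, Kg4, Kf4, Kh3, Kh2, Kg2, Kf2, Qb8, Qxf7+, Qb7, Qe6+, ... (list truncated; more exist).
White has legal moves and is not in check → neither.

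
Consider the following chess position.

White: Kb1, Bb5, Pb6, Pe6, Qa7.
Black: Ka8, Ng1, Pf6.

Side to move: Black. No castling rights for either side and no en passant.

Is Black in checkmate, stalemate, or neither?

checkmate

Black to move; black king on a8.
In check: yes, from the white queen on a7.
King squares — a7: attacked by Pb6; b7: attacked by Qa7; b8: attacked by Qa7.
Legal moves for Black: none.
In check with no legal moves → checkmate.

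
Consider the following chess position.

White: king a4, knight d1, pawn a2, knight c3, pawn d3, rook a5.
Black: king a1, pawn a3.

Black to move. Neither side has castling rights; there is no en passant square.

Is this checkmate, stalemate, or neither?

Black to move; black king on a1.
In check: no.
King squares — b1: attacked by Nc3; a2: attacked by Nc3; b2: attacked by Nd1.
Legal moves for Black: none.
Not in check and no legal moves → stalemate.

stalemate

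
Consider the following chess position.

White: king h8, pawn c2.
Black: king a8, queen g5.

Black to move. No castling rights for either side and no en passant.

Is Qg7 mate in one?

no

After Qg7: white king on h8; in check: yes, from the black queen on g7.
White has 1 legal reply: Kxg7.
In check but a legal move exists → not checkmate.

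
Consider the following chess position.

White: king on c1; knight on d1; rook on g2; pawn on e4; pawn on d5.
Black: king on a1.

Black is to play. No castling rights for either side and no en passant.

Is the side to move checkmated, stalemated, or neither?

stalemate

Black to move; black king on a1.
In check: no.
King squares — b1: attacked by Kc1; a2: attacked by Rg2; b2: attacked by Kc1.
Legal moves for Black: none.
Not in check and no legal moves → stalemate.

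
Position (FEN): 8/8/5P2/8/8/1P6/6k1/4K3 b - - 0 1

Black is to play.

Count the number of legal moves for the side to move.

Black to move; king on g2.
In check: no.
Legal moves: Kh3, Kg3, Kf3, Kh2, Kh1, Kg1.
Count: 6.

6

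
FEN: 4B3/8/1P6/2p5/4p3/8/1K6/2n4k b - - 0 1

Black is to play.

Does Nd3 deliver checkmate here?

no

After Nd3: white king on b2; in check: yes, from the black knight on d3.
White has 7 legal replies: Kc3, Kb3, Ka3, Kc2, Ka2, Kb1, Ka1.
In check but a legal move exists → not checkmate.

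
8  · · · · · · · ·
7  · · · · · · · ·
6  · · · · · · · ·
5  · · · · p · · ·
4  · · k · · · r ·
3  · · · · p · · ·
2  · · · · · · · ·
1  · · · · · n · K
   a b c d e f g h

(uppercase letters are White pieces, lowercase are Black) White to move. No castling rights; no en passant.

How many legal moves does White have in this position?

0

White to move; king on h1.
In check: no.
Legal moves: none.
Count: 0.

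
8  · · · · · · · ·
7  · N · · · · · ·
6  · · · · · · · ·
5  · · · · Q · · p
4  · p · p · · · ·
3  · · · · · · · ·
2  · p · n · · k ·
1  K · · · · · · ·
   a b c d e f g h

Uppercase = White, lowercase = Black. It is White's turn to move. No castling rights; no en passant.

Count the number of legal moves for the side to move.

2

White to move; king on a1.
In check: yes, from the black pawn on b2.
Legal moves: Kxb2, Ka2.
Count: 2.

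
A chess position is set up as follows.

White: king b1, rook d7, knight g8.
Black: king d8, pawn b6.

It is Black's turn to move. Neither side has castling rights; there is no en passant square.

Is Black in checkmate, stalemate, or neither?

Black to move; black king on d8.
In check: yes, from the white rook on d7.
King squares — c7: attacked by Rd7; d7: available; e7: attacked by Rd7; c8: available; e8: available.
Legal moves for Black: Ke8, Kc8, Kxd7.
Black is in check but has 3 legal moves → neither.

neither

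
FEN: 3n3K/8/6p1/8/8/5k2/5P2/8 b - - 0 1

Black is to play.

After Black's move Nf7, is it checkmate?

After Nf7: white king on h8; in check: yes, from the black knight on f7.
White has 3 legal replies: Kg8, Kh7, Kg7.
In check but a legal move exists → not checkmate.

no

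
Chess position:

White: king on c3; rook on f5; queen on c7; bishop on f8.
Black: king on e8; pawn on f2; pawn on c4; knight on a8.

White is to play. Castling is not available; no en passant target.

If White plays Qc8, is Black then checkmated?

After Qc8: black king on e8; in check: yes, from the white queen on c8.
King squares — d7: attacked by Qc8; e7: attacked by Bf8; f7: attacked by Rf5; d8: attacked by Qc8; f8: attacked by Rf5.
Black has no legal moves → checkmate.

yes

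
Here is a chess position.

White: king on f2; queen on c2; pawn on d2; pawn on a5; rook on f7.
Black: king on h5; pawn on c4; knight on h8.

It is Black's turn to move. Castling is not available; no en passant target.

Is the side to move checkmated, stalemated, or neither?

neither

Black to move; black king on h5.
In check: no.
Legal moves for Black: Nxf7, Ng6, Kh6, Kg5, Kh4, Kg4, c3.
Black has 7 legal moves and is not in check → neither.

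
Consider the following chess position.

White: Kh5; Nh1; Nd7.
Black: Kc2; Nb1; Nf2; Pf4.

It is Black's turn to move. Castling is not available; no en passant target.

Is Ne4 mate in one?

After Ne4: white king on h5; in check: no.
White is not in check, so this cannot be checkmate.

no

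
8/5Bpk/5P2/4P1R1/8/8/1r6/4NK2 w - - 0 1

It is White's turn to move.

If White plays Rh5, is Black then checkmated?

After Rh5: black king on h7; in check: yes, from the white rook on h5.
King squares — g6: attacked by Bf7; h6: attacked by Rh5; g7: own pawn; g8: attacked by Bf7; h8: attacked by Rh5.
Black has no legal moves → checkmate.

yes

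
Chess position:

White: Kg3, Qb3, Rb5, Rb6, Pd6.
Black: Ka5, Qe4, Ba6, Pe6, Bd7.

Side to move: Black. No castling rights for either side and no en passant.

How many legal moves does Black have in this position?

Black to move; king on a5.
In check: yes, from the white rook on b5.
Legal moves: Bdxb5, Baxb5.
Count: 2.

2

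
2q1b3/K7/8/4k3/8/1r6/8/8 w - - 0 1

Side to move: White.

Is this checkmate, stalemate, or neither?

stalemate

White to move; white king on a7.
In check: no.
King squares — a6: attacked by Qc8; b6: attacked by Rb3; b7: attacked by Rb3; a8: attacked by Qc8; b8: attacked by Rb3.
Legal moves for White: none.
Not in check and no legal moves → stalemate.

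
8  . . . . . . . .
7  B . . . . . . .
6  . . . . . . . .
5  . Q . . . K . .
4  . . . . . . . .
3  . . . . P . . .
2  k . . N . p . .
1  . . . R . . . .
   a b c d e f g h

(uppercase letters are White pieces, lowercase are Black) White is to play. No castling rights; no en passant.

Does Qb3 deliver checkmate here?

yes

After Qb3: black king on a2; in check: yes, from the white queen on b3.
King squares — a1: attacked by Rd1; b1: attacked by Rd1; b2: attacked by Qb3; a3: attacked by Qb3; b3: attacked by Nd2.
Black has no legal moves → checkmate.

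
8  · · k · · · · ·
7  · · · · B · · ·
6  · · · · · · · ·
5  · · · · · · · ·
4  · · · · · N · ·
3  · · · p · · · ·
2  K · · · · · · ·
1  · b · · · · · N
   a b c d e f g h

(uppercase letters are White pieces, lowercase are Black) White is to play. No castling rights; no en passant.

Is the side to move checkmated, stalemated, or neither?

White to move; white king on a2.
In check: yes, from the black bishop on b1.
King squares — a1: available; b1: available; b2: available; a3: available; b3: available.
Legal moves for White: Kb3, Ka3, Kb2, Kxb1, Ka1.
White is in check but has 5 legal moves → neither.

neither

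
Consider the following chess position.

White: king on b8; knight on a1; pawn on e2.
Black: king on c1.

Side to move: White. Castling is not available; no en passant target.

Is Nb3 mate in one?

After Nb3: black king on c1; in check: yes, from the white knight on b3.
Black has 4 legal replies: Kc2, Kb2, Kd1, Kb1.
In check but a legal move exists → not checkmate.

no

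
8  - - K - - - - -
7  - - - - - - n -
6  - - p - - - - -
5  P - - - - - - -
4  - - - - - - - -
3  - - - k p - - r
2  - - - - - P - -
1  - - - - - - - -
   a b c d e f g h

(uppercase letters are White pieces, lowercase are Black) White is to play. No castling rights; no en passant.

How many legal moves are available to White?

9

White to move; king on c8.
In check: no.
Legal moves: Kd8, Kb8, Kd7, Kc7, Kb7, fxe3, a6, f3, f4.
Count: 9.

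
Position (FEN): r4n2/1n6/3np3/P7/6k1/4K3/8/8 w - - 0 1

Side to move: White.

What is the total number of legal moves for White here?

White to move; king on e3.
In check: no.
Legal moves: Kd4, Kd3, Kf2, Ke2, Kd2, a6.
Count: 6.

6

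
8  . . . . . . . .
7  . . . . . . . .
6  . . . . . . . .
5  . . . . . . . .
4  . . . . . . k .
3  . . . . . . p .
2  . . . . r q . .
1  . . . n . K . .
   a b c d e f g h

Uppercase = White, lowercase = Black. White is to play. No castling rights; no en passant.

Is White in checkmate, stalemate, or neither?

White to move; white king on f1.
In check: yes, from the black queen on f2.
King squares — e1: attacked by Re2; g1: attacked by Qf2; e2: attacked by Qf2; f2: attacked by Nd1; g2: attacked by Qf2.
Legal moves for White: none.
In check with no legal moves → checkmate.

checkmate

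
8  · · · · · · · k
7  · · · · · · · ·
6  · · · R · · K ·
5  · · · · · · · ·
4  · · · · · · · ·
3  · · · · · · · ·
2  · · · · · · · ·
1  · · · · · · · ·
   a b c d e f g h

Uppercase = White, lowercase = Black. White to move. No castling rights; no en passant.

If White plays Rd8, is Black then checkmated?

yes

After Rd8: black king on h8; in check: yes, from the white rook on d8.
King squares — g7: attacked by Kg6; h7: attacked by Kg6; g8: attacked by Rd8.
Black has no legal moves → checkmate.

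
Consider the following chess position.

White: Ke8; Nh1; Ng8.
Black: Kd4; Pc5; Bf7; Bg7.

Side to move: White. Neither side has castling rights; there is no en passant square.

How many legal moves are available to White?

4

White to move; king on e8.
In check: yes, from the black bishop on f7.
Legal moves: Kd8, Kxf7, Ke7, Kd7.
Count: 4.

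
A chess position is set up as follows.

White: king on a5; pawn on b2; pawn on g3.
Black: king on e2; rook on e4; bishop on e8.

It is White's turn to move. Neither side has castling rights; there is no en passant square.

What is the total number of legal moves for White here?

5

White to move; king on a5.
In check: no.
Legal moves: Kb6, Ka6, g4, b3, b4.
Count: 5.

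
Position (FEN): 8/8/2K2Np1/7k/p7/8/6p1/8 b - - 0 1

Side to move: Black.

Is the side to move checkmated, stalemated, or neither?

Black to move; black king on h5.
In check: yes, from the white knight on f6.
Legal moves for Black: Kh6, Kg5, Kh4.
Black is in check but has 3 legal moves → neither.

neither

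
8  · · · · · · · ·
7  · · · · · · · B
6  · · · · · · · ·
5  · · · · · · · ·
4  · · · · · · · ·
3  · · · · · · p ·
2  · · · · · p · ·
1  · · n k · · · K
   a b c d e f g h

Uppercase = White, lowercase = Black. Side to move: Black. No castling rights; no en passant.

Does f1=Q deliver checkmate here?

After f1=Q: white king on h1; in check: yes, from the black queen on f1.
King squares — g1: attacked by Qf1; g2: attacked by Qf1; h2: attacked by Pg3.
White has no legal moves → checkmate.

yes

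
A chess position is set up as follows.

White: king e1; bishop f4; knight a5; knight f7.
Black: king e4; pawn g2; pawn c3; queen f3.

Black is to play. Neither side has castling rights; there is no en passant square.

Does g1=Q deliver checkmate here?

After g1=Q: white king on e1; in check: yes, from the black queen on g1.
King squares — d1: attacked by Qg1; f1: attacked by Qg1; d2: attacked by Pc3; e2: attacked by Qf3; f2: attacked by Qg1.
White has no legal moves → checkmate.

yes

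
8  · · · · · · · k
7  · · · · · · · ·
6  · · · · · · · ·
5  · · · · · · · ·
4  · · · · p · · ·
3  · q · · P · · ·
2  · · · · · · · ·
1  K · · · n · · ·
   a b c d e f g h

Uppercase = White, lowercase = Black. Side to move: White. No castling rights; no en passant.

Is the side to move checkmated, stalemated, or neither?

White to move; white king on a1.
In check: no.
King squares — b1: attacked by Qb3; a2: attacked by Qb3; b2: attacked by Qb3.
Legal moves for White: none.
Not in check and no legal moves → stalemate.

stalemate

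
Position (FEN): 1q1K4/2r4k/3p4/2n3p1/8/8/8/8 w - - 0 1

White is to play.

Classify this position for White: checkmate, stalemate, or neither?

White to move; white king on d8.
In check: yes, from the black queen on b8.
King squares — c7: attacked by Qb8; d7: attacked by Nc5; e7: attacked by Rc7; c8: attacked by Rc7; e8: attacked by Qb8.
Legal moves for White: none.
In check with no legal moves → checkmate.

checkmate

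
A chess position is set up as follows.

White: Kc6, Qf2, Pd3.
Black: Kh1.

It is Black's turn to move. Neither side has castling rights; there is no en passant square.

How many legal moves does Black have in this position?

0

Black to move; king on h1.
In check: no.
Legal moves: none.
Count: 0.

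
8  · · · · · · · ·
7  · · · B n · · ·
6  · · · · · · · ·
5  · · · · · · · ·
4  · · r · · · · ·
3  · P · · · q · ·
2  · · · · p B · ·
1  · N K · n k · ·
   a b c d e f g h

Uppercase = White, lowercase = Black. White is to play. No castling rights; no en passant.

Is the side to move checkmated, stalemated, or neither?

neither

White to move; white king on c1.
In check: yes, from the black rook on c4.
Legal moves for White: Kd2, Kb2, Nc3, bxc4.
White is in check but has 4 legal moves → neither.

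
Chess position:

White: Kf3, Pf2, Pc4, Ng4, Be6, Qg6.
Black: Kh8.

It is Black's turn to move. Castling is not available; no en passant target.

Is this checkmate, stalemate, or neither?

stalemate

Black to move; black king on h8.
In check: no.
King squares — g7: attacked by Qg6; h7: attacked by Qg6; g8: attacked by Be6.
Legal moves for Black: none.
Not in check and no legal moves → stalemate.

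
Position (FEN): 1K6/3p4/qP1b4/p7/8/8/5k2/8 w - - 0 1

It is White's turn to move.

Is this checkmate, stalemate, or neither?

checkmate

White to move; white king on b8.
In check: yes, from the black bishop on d6.
King squares — a7: attacked by Qa6; b7: attacked by Qa6; c7: attacked by Bd6; a8: attacked by Qa6; c8: attacked by Qa6.
Legal moves for White: none.
In check with no legal moves → checkmate.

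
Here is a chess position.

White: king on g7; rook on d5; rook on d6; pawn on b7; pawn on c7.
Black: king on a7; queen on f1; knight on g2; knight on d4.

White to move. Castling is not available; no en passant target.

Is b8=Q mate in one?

yes

After b8=Q: black king on a7; in check: yes, from the white queen on b8.
King squares — a6: attacked by Rd6; b6: attacked by Rd6; b7: attacked by Qb8; a8: attacked by Qb8; b8: attacked by Pc7.
Black has no legal moves → checkmate.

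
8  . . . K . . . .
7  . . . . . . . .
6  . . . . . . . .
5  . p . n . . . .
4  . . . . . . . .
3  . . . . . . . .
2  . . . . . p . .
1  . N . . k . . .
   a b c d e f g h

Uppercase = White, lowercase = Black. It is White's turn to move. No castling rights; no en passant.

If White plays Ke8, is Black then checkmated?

After Ke8: black king on e1; in check: no.
Black is not in check, so this cannot be checkmate.

no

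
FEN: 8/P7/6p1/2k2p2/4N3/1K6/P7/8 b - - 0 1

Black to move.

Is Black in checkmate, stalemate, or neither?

neither

Black to move; black king on c5.
In check: yes, from the white knight on e4.
Legal moves for Black: Kc6, Kb6, Kd5, Kb5, Kd4, fxe4.
Black is in check but has 6 legal moves → neither.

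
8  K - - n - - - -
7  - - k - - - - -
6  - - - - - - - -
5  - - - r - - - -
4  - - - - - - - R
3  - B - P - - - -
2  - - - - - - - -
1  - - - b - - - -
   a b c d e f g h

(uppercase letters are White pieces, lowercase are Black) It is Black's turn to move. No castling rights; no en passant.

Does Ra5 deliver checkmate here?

After Ra5: white king on a8; in check: yes, from the black rook on a5.
King squares — a7: attacked by Ra5; b7: attacked by Kc7; b8: attacked by Kc7.
White has no legal moves → checkmate.

yes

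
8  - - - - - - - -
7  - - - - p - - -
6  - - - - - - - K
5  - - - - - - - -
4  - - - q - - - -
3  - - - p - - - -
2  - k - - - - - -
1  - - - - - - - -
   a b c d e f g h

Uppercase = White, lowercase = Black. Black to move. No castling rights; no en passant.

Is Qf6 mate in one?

no

After Qf6: white king on h6; in check: yes, from the black queen on f6.
White has 2 legal replies: Kh7, Kh5.
In check but a legal move exists → not checkmate.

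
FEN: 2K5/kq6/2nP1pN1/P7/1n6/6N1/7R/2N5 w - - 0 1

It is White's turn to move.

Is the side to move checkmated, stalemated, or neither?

White to move; white king on c8.
In check: yes, from the black queen on b7.
King squares — b7: attacked by Ka7; c7: attacked by Qb7; d7: attacked by Qb7; b8: attacked by Nc6; d8: attacked by Nc6.
Legal moves for White: none.
In check with no legal moves → checkmate.

checkmate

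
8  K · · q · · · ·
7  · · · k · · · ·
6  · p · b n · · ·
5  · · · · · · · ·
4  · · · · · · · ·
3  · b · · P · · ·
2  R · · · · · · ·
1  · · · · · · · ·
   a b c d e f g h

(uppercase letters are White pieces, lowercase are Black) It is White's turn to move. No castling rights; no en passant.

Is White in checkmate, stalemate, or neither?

White to move; white king on a8.
In check: yes, from the black queen on d8.
King squares — a7: available; b7: available; b8: attacked by Bd6.
Legal moves for White: Kb7, Ka7.
White is in check but has 2 legal moves → neither.

neither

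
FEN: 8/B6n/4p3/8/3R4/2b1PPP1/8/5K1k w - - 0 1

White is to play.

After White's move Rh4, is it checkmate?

After Rh4: black king on h1; in check: yes, from the white rook on h4.
King squares — g1: attacked by Kf1; g2: attacked by Kf1; h2: attacked by Rh4.
Black has no legal moves → checkmate.

yes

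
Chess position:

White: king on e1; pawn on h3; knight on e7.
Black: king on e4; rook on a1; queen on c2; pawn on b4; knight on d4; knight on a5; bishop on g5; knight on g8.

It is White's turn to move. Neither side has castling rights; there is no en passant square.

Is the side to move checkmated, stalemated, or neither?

checkmate

White to move; white king on e1.
In check: yes, from the black rook on a1.
King squares — d1: attacked by Ra1; f1: attacked by Ra1; d2: attacked by Qc2; e2: attacked by Qc2; f2: attacked by Qc2.
Legal moves for White: none.
In check with no legal moves → checkmate.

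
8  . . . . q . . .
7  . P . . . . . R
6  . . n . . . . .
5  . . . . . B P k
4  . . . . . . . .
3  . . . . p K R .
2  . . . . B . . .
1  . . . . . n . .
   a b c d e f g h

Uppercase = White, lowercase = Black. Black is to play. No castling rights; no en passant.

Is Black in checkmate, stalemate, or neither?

checkmate

Black to move; black king on h5.
In check: yes, from the white rook on h7.
King squares — g4: attacked by Kf3; h4: attacked by Rh7; g5: attacked by Rg3; g6: attacked by Bf5; h6: attacked by Pg5.
Legal moves for Black: none.
In check with no legal moves → checkmate.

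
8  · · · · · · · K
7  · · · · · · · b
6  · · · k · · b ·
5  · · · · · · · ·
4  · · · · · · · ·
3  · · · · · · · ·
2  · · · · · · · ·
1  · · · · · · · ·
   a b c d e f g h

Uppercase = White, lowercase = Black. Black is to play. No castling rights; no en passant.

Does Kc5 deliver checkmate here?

After Kc5: white king on h8; in check: no.
White is not in check, so this cannot be checkmate.

no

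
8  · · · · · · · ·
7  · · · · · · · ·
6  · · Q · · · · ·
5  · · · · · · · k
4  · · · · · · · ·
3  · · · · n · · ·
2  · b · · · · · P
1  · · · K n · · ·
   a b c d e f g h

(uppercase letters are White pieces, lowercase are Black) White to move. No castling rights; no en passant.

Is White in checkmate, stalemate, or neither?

neither

White to move; white king on d1.
In check: yes, from the black knight on e3.
Legal moves for White: Ke2, Kd2, Kxe1.
White is in check but has 3 legal moves → neither.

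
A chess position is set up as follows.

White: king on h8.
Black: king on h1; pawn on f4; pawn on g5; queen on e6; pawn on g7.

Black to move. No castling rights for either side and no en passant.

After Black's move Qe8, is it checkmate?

After Qe8: white king on h8; in check: yes, from the black queen on e8.
White has 2 legal replies: Kh7, Kxg7.
In check but a legal move exists → not checkmate.

no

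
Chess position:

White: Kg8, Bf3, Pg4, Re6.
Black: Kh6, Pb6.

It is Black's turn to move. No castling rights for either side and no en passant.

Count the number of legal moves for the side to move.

1

Black to move; king on h6.
In check: yes, from the white rook on e6.
Legal moves: Kg5.
Count: 1.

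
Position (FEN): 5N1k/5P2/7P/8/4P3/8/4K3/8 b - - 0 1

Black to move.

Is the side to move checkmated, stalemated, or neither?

Black to move; black king on h8.
In check: no.
King squares — g7: attacked by Ph6; h7: attacked by Nf8; g8: attacked by Pf7.
Legal moves for Black: none.
Not in check and no legal moves → stalemate.

stalemate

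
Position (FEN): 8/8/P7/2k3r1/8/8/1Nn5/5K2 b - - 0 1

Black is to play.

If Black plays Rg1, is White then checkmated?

After Rg1: white king on f1; in check: yes, from the black rook on g1.
White has 3 legal replies: Kf2, Ke2, Kxg1.
In check but a legal move exists → not checkmate.

no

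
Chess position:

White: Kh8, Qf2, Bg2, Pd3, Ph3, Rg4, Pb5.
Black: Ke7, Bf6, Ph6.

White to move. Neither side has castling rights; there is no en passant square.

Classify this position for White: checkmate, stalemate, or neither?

neither

White to move; white king on h8.
In check: yes, from the black bishop on f6.
Legal moves for White: Kg8, Kh7, Rg7+, Qxf6+.
White is in check but has 4 legal moves → neither.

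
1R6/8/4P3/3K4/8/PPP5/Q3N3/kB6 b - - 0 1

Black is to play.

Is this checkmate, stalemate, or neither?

Black to move; black king on a1.
In check: yes, from the white queen on a2.
King squares — b1: attacked by Qa2; a2: attacked by Bb1; b2: attacked by Qa2.
Legal moves for Black: none.
In check with no legal moves → checkmate.

checkmate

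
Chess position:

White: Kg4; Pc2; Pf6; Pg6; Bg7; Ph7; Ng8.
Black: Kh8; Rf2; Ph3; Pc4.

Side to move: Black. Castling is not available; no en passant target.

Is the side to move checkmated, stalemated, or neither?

Black to move; black king on h8.
In check: yes, from the white bishop on g7.
King squares — g7: attacked by Pf6; h7: attacked by Pg6; g8: attacked by Ph7.
Legal moves for Black: none.
In check with no legal moves → checkmate.

checkmate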